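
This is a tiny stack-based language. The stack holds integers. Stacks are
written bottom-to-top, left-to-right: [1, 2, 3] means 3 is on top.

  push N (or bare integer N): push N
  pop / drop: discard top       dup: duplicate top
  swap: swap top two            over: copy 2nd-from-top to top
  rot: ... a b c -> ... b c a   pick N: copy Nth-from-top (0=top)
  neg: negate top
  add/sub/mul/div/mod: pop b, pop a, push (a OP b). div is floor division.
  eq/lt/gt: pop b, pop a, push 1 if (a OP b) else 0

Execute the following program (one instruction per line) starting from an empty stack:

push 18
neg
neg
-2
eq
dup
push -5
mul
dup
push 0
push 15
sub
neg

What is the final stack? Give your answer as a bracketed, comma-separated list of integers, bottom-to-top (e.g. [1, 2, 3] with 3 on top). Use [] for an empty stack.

After 'push 18': [18]
After 'neg': [-18]
After 'neg': [18]
After 'push -2': [18, -2]
After 'eq': [0]
After 'dup': [0, 0]
After 'push -5': [0, 0, -5]
After 'mul': [0, 0]
After 'dup': [0, 0, 0]
After 'push 0': [0, 0, 0, 0]
After 'push 15': [0, 0, 0, 0, 15]
After 'sub': [0, 0, 0, -15]
After 'neg': [0, 0, 0, 15]

Answer: [0, 0, 0, 15]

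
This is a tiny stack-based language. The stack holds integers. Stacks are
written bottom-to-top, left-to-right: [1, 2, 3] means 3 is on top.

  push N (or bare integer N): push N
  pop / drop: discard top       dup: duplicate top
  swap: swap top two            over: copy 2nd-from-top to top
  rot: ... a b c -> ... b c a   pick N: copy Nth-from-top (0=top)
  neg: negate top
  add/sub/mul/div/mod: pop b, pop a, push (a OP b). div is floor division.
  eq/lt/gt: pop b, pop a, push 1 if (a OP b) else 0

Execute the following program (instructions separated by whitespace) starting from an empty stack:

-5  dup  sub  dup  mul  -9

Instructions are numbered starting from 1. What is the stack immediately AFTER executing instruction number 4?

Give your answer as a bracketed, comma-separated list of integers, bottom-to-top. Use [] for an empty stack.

Step 1 ('-5'): [-5]
Step 2 ('dup'): [-5, -5]
Step 3 ('sub'): [0]
Step 4 ('dup'): [0, 0]

Answer: [0, 0]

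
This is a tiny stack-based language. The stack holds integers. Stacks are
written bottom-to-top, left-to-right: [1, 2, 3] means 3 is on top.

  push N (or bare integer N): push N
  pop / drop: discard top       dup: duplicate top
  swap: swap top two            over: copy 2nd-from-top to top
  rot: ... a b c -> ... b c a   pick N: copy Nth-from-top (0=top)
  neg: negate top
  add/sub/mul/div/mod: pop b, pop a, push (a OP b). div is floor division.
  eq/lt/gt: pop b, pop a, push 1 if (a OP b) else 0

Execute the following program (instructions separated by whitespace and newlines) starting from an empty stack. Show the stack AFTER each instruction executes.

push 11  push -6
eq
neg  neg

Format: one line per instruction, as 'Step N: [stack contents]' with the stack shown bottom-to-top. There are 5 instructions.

Step 1: [11]
Step 2: [11, -6]
Step 3: [0]
Step 4: [0]
Step 5: [0]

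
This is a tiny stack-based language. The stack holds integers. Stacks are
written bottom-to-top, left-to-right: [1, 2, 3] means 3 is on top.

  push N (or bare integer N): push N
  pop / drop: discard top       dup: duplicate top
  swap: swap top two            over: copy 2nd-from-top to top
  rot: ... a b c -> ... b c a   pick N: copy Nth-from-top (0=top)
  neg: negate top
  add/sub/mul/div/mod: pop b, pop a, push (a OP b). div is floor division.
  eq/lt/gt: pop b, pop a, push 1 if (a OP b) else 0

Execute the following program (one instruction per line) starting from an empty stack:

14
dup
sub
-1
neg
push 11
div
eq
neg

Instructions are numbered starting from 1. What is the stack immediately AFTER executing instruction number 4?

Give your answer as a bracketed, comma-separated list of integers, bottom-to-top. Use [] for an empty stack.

Step 1 ('14'): [14]
Step 2 ('dup'): [14, 14]
Step 3 ('sub'): [0]
Step 4 ('-1'): [0, -1]

Answer: [0, -1]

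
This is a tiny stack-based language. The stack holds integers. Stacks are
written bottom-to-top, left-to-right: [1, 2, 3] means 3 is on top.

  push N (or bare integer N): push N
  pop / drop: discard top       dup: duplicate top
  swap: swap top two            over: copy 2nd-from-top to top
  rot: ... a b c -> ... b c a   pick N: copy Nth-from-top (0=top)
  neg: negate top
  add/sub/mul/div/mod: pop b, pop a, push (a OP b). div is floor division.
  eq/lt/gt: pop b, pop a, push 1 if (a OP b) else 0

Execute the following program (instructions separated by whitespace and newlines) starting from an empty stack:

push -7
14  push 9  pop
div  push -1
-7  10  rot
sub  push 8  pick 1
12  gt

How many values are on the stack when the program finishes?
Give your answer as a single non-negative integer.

Answer: 5

Derivation:
After 'push -7': stack = [-7] (depth 1)
After 'push 14': stack = [-7, 14] (depth 2)
After 'push 9': stack = [-7, 14, 9] (depth 3)
After 'pop': stack = [-7, 14] (depth 2)
After 'div': stack = [-1] (depth 1)
After 'push -1': stack = [-1, -1] (depth 2)
After 'push -7': stack = [-1, -1, -7] (depth 3)
After 'push 10': stack = [-1, -1, -7, 10] (depth 4)
After 'rot': stack = [-1, -7, 10, -1] (depth 4)
After 'sub': stack = [-1, -7, 11] (depth 3)
After 'push 8': stack = [-1, -7, 11, 8] (depth 4)
After 'pick 1': stack = [-1, -7, 11, 8, 11] (depth 5)
After 'push 12': stack = [-1, -7, 11, 8, 11, 12] (depth 6)
After 'gt': stack = [-1, -7, 11, 8, 0] (depth 5)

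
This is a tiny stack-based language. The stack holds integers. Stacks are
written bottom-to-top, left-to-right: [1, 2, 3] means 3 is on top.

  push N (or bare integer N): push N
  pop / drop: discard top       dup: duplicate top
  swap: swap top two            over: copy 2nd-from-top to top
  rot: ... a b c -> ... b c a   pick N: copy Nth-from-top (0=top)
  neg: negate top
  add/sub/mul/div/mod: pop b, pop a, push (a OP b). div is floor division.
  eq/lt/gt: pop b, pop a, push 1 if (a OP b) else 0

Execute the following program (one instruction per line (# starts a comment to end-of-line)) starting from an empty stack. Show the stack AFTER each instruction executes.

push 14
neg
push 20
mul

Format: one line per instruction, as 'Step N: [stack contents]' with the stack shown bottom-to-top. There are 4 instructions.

Step 1: [14]
Step 2: [-14]
Step 3: [-14, 20]
Step 4: [-280]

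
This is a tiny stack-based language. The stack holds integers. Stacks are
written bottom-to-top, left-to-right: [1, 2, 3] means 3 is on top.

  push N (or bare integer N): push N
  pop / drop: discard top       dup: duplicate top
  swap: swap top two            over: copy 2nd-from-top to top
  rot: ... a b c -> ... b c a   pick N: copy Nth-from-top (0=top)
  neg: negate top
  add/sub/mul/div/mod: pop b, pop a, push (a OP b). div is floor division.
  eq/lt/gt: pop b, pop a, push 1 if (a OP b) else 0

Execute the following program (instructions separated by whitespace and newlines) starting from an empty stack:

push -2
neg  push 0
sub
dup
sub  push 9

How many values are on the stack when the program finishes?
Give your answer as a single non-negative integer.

After 'push -2': stack = [-2] (depth 1)
After 'neg': stack = [2] (depth 1)
After 'push 0': stack = [2, 0] (depth 2)
After 'sub': stack = [2] (depth 1)
After 'dup': stack = [2, 2] (depth 2)
After 'sub': stack = [0] (depth 1)
After 'push 9': stack = [0, 9] (depth 2)

Answer: 2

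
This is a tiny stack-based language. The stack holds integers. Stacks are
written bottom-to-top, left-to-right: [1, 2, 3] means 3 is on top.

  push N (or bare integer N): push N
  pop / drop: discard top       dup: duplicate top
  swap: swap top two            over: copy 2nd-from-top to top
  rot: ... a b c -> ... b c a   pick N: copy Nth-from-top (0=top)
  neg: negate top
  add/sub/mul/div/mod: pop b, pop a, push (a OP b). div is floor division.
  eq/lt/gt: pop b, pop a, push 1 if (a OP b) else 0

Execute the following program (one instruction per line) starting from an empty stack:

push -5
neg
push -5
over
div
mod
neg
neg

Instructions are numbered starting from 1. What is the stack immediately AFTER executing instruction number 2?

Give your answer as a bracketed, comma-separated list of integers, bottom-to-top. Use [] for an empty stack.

Answer: [5]

Derivation:
Step 1 ('push -5'): [-5]
Step 2 ('neg'): [5]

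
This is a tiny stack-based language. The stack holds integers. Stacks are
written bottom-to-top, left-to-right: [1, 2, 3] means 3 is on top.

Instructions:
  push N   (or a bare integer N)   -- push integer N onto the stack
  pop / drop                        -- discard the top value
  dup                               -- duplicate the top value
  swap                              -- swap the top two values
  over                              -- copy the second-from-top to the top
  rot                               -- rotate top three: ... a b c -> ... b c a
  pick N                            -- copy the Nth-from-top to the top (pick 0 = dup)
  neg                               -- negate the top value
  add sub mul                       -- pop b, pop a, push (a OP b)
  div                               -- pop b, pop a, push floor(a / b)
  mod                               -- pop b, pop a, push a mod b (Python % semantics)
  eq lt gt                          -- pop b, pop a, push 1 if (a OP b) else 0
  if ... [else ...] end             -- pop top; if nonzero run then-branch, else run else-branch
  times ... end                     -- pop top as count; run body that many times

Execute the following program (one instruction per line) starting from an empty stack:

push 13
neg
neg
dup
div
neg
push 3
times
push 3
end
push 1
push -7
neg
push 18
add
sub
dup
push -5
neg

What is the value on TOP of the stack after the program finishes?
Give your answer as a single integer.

Answer: 5

Derivation:
After 'push 13': [13]
After 'neg': [-13]
After 'neg': [13]
After 'dup': [13, 13]
After 'div': [1]
After 'neg': [-1]
After 'push 3': [-1, 3]
After 'times': [-1]
After 'push 3': [-1, 3]
After 'push 3': [-1, 3, 3]
After 'push 3': [-1, 3, 3, 3]
After 'push 1': [-1, 3, 3, 3, 1]
After 'push -7': [-1, 3, 3, 3, 1, -7]
After 'neg': [-1, 3, 3, 3, 1, 7]
After 'push 18': [-1, 3, 3, 3, 1, 7, 18]
After 'add': [-1, 3, 3, 3, 1, 25]
After 'sub': [-1, 3, 3, 3, -24]
After 'dup': [-1, 3, 3, 3, -24, -24]
After 'push -5': [-1, 3, 3, 3, -24, -24, -5]
After 'neg': [-1, 3, 3, 3, -24, -24, 5]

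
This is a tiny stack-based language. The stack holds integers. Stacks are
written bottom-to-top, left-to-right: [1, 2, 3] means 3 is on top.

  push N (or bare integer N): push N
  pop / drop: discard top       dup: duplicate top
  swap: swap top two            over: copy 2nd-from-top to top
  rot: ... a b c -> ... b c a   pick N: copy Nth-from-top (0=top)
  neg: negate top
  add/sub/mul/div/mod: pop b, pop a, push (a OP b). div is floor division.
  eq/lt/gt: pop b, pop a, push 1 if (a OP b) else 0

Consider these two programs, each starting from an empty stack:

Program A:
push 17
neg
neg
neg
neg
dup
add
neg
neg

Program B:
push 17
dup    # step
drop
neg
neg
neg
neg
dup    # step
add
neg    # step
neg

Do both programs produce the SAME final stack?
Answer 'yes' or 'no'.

Answer: yes

Derivation:
Program A trace:
  After 'push 17': [17]
  After 'neg': [-17]
  After 'neg': [17]
  After 'neg': [-17]
  After 'neg': [17]
  After 'dup': [17, 17]
  After 'add': [34]
  After 'neg': [-34]
  After 'neg': [34]
Program A final stack: [34]

Program B trace:
  After 'push 17': [17]
  After 'dup': [17, 17]
  After 'drop': [17]
  After 'neg': [-17]
  After 'neg': [17]
  After 'neg': [-17]
  After 'neg': [17]
  After 'dup': [17, 17]
  After 'add': [34]
  After 'neg': [-34]
  After 'neg': [34]
Program B final stack: [34]
Same: yes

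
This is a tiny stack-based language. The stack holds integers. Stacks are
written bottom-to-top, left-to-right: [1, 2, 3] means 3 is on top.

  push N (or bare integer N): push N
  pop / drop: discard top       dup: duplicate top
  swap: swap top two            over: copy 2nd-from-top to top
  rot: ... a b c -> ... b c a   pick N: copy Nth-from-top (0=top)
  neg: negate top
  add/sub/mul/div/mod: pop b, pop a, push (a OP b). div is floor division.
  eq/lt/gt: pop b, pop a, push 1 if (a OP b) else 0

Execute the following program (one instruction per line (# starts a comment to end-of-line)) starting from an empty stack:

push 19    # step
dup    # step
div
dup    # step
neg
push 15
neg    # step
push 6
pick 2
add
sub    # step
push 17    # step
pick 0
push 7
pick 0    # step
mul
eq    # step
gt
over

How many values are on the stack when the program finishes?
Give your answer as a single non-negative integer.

After 'push 19': stack = [19] (depth 1)
After 'dup': stack = [19, 19] (depth 2)
After 'div': stack = [1] (depth 1)
After 'dup': stack = [1, 1] (depth 2)
After 'neg': stack = [1, -1] (depth 2)
After 'push 15': stack = [1, -1, 15] (depth 3)
After 'neg': stack = [1, -1, -15] (depth 3)
After 'push 6': stack = [1, -1, -15, 6] (depth 4)
After 'pick 2': stack = [1, -1, -15, 6, -1] (depth 5)
After 'add': stack = [1, -1, -15, 5] (depth 4)
After 'sub': stack = [1, -1, -20] (depth 3)
After 'push 17': stack = [1, -1, -20, 17] (depth 4)
After 'pick 0': stack = [1, -1, -20, 17, 17] (depth 5)
After 'push 7': stack = [1, -1, -20, 17, 17, 7] (depth 6)
After 'pick 0': stack = [1, -1, -20, 17, 17, 7, 7] (depth 7)
After 'mul': stack = [1, -1, -20, 17, 17, 49] (depth 6)
After 'eq': stack = [1, -1, -20, 17, 0] (depth 5)
After 'gt': stack = [1, -1, -20, 1] (depth 4)
After 'over': stack = [1, -1, -20, 1, -20] (depth 5)

Answer: 5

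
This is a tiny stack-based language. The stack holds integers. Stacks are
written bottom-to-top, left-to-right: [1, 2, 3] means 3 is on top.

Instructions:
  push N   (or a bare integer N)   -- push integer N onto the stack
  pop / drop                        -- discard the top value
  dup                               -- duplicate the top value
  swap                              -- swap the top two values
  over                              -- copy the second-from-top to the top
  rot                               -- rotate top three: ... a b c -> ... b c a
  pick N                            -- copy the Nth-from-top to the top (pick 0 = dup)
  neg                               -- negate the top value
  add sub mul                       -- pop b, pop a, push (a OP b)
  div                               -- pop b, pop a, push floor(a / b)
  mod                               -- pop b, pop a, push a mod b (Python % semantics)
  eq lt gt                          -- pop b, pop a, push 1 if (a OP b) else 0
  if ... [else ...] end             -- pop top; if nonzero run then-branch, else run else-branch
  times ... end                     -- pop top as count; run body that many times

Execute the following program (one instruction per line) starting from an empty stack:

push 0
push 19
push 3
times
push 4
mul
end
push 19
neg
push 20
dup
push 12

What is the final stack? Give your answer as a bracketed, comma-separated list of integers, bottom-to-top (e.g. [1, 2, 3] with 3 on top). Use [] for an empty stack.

After 'push 0': [0]
After 'push 19': [0, 19]
After 'push 3': [0, 19, 3]
After 'times': [0, 19]
After 'push 4': [0, 19, 4]
After 'mul': [0, 76]
After 'push 4': [0, 76, 4]
After 'mul': [0, 304]
After 'push 4': [0, 304, 4]
After 'mul': [0, 1216]
After 'push 19': [0, 1216, 19]
After 'neg': [0, 1216, -19]
After 'push 20': [0, 1216, -19, 20]
After 'dup': [0, 1216, -19, 20, 20]
After 'push 12': [0, 1216, -19, 20, 20, 12]

Answer: [0, 1216, -19, 20, 20, 12]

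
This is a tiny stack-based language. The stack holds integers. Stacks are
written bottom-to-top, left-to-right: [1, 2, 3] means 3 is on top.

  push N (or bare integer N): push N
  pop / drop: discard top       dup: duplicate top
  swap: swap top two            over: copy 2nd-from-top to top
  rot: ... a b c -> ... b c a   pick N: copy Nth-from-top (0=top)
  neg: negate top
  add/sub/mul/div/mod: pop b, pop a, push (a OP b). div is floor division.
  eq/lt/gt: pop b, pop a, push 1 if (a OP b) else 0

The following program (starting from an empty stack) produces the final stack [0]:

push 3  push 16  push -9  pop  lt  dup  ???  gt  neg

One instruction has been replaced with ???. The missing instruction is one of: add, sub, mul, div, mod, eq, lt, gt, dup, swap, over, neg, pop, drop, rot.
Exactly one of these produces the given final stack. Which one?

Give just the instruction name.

Stack before ???: [1, 1]
Stack after ???:  [1, 1]
The instruction that transforms [1, 1] -> [1, 1] is: swap

Answer: swap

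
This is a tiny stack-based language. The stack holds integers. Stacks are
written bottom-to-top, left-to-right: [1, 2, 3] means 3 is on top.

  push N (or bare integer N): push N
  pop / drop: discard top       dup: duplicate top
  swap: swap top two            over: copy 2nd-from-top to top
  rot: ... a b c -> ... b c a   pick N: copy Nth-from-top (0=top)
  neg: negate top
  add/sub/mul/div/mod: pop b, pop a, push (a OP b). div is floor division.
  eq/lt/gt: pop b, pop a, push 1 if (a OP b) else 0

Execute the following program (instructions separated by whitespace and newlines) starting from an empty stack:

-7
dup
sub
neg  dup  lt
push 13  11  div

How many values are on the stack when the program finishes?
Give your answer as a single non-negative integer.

After 'push -7': stack = [-7] (depth 1)
After 'dup': stack = [-7, -7] (depth 2)
After 'sub': stack = [0] (depth 1)
After 'neg': stack = [0] (depth 1)
After 'dup': stack = [0, 0] (depth 2)
After 'lt': stack = [0] (depth 1)
After 'push 13': stack = [0, 13] (depth 2)
After 'push 11': stack = [0, 13, 11] (depth 3)
After 'div': stack = [0, 1] (depth 2)

Answer: 2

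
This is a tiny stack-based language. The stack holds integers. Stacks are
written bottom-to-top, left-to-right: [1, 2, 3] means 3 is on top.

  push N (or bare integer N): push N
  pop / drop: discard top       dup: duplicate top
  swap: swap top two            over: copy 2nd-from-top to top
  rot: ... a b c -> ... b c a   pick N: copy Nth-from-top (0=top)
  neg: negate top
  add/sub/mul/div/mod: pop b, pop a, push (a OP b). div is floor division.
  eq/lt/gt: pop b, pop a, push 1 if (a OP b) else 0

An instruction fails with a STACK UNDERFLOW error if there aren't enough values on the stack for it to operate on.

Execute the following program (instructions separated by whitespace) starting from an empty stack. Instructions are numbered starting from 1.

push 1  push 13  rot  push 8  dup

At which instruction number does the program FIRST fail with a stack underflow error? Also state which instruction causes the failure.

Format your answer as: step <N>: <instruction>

Answer: step 3: rot

Derivation:
Step 1 ('push 1'): stack = [1], depth = 1
Step 2 ('push 13'): stack = [1, 13], depth = 2
Step 3 ('rot'): needs 3 value(s) but depth is 2 — STACK UNDERFLOW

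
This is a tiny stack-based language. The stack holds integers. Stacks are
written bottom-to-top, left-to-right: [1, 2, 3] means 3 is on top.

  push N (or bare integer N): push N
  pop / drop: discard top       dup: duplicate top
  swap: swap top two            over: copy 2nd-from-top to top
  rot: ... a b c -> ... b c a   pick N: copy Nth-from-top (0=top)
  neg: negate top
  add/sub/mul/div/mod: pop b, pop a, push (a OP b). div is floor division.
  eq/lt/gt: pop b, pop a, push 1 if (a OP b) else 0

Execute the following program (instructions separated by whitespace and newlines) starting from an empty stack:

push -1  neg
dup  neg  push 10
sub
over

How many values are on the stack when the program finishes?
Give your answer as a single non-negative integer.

After 'push -1': stack = [-1] (depth 1)
After 'neg': stack = [1] (depth 1)
After 'dup': stack = [1, 1] (depth 2)
After 'neg': stack = [1, -1] (depth 2)
After 'push 10': stack = [1, -1, 10] (depth 3)
After 'sub': stack = [1, -11] (depth 2)
After 'over': stack = [1, -11, 1] (depth 3)

Answer: 3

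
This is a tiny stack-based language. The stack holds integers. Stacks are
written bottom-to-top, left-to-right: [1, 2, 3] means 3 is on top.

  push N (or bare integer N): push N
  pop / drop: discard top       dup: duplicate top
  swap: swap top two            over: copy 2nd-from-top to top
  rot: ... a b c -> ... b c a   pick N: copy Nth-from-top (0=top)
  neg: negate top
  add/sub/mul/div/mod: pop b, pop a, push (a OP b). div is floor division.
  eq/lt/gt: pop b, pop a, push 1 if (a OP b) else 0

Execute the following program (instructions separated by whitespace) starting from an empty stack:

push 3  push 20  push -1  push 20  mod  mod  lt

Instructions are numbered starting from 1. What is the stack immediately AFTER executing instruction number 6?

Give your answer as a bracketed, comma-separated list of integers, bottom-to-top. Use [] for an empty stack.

Step 1 ('push 3'): [3]
Step 2 ('push 20'): [3, 20]
Step 3 ('push -1'): [3, 20, -1]
Step 4 ('push 20'): [3, 20, -1, 20]
Step 5 ('mod'): [3, 20, 19]
Step 6 ('mod'): [3, 1]

Answer: [3, 1]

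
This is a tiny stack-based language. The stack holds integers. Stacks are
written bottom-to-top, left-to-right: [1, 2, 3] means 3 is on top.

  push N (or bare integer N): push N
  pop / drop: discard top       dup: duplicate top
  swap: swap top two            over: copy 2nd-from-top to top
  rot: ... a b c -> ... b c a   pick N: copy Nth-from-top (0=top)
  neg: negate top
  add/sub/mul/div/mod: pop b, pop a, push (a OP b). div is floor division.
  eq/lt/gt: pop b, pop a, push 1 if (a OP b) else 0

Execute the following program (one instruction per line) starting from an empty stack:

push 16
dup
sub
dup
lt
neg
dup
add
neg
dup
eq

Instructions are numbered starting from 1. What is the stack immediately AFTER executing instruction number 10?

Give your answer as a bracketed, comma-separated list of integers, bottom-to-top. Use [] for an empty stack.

Step 1 ('push 16'): [16]
Step 2 ('dup'): [16, 16]
Step 3 ('sub'): [0]
Step 4 ('dup'): [0, 0]
Step 5 ('lt'): [0]
Step 6 ('neg'): [0]
Step 7 ('dup'): [0, 0]
Step 8 ('add'): [0]
Step 9 ('neg'): [0]
Step 10 ('dup'): [0, 0]

Answer: [0, 0]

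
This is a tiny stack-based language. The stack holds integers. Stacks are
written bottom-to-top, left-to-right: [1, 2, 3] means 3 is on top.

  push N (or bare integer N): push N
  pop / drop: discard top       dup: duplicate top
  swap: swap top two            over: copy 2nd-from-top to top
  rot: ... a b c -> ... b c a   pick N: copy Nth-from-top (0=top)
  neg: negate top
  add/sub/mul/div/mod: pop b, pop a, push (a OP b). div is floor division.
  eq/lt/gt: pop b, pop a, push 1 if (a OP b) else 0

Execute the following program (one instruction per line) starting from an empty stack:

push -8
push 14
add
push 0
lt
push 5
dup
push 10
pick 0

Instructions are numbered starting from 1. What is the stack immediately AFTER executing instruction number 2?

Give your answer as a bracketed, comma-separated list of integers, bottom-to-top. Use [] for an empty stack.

Answer: [-8, 14]

Derivation:
Step 1 ('push -8'): [-8]
Step 2 ('push 14'): [-8, 14]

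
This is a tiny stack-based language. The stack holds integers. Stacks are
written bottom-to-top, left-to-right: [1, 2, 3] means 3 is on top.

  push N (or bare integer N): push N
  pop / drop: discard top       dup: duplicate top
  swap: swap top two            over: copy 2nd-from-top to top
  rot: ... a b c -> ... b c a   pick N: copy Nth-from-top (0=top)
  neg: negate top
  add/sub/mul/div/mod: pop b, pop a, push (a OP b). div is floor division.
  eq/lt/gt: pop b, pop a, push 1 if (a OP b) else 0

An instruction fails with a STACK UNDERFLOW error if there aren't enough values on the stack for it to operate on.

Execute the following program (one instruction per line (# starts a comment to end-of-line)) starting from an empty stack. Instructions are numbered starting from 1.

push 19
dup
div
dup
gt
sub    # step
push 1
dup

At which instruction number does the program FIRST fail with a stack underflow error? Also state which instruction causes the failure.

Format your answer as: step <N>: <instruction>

Step 1 ('push 19'): stack = [19], depth = 1
Step 2 ('dup'): stack = [19, 19], depth = 2
Step 3 ('div'): stack = [1], depth = 1
Step 4 ('dup'): stack = [1, 1], depth = 2
Step 5 ('gt'): stack = [0], depth = 1
Step 6 ('sub'): needs 2 value(s) but depth is 1 — STACK UNDERFLOW

Answer: step 6: sub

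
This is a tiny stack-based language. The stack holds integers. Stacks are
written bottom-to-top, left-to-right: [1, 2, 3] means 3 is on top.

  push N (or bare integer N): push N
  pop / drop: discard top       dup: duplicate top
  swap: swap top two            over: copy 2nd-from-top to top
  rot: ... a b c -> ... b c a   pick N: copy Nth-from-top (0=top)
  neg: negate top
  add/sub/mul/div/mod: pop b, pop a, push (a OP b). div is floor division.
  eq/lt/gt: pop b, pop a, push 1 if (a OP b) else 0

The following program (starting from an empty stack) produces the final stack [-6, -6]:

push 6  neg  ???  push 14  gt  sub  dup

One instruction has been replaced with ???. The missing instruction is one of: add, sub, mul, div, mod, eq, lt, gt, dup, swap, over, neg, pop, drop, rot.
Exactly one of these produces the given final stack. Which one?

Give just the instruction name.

Stack before ???: [-6]
Stack after ???:  [-6, -6]
The instruction that transforms [-6] -> [-6, -6] is: dup

Answer: dup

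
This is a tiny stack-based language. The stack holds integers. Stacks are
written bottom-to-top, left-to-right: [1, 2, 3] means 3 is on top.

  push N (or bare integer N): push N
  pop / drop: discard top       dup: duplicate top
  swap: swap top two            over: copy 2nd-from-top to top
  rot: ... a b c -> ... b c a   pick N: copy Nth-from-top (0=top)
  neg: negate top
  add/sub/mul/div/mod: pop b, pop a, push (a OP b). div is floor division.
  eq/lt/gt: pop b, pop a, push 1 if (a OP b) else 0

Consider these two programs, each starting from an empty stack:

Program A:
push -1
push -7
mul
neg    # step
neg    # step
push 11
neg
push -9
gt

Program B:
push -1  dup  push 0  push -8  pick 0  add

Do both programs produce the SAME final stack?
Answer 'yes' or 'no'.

Answer: no

Derivation:
Program A trace:
  After 'push -1': [-1]
  After 'push -7': [-1, -7]
  After 'mul': [7]
  After 'neg': [-7]
  After 'neg': [7]
  After 'push 11': [7, 11]
  After 'neg': [7, -11]
  After 'push -9': [7, -11, -9]
  After 'gt': [7, 0]
Program A final stack: [7, 0]

Program B trace:
  After 'push -1': [-1]
  After 'dup': [-1, -1]
  After 'push 0': [-1, -1, 0]
  After 'push -8': [-1, -1, 0, -8]
  After 'pick 0': [-1, -1, 0, -8, -8]
  After 'add': [-1, -1, 0, -16]
Program B final stack: [-1, -1, 0, -16]
Same: no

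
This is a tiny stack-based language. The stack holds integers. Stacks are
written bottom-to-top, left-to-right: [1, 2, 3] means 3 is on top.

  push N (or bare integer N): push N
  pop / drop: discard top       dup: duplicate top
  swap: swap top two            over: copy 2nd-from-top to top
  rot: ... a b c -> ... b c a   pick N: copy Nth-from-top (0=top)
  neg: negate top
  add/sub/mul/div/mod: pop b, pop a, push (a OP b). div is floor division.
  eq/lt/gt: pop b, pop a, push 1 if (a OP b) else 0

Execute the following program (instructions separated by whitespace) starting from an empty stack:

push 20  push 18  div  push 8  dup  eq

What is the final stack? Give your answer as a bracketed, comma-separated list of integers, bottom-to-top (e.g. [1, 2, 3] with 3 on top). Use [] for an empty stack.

After 'push 20': [20]
After 'push 18': [20, 18]
After 'div': [1]
After 'push 8': [1, 8]
After 'dup': [1, 8, 8]
After 'eq': [1, 1]

Answer: [1, 1]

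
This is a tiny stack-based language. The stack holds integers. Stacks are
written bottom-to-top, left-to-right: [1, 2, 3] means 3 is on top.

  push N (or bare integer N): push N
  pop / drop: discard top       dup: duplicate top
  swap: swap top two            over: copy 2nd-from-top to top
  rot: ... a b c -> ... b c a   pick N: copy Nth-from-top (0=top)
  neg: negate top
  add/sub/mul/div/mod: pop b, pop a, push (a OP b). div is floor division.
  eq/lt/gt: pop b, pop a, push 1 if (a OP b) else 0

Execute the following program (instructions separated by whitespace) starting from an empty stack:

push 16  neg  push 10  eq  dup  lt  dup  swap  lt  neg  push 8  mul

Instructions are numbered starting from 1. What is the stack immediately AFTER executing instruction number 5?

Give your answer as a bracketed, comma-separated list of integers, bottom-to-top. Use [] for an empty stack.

Answer: [0, 0]

Derivation:
Step 1 ('push 16'): [16]
Step 2 ('neg'): [-16]
Step 3 ('push 10'): [-16, 10]
Step 4 ('eq'): [0]
Step 5 ('dup'): [0, 0]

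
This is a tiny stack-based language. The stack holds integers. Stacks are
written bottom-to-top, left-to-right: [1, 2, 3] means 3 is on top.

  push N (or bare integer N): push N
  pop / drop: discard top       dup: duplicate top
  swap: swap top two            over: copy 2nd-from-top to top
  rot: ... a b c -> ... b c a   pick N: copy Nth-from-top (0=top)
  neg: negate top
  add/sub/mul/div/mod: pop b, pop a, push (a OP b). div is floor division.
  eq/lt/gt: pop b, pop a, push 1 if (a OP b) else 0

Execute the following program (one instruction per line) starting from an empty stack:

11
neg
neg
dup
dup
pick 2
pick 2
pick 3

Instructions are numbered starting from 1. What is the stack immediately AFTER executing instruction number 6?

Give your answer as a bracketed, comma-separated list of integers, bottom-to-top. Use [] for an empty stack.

Answer: [11, 11, 11, 11]

Derivation:
Step 1 ('11'): [11]
Step 2 ('neg'): [-11]
Step 3 ('neg'): [11]
Step 4 ('dup'): [11, 11]
Step 5 ('dup'): [11, 11, 11]
Step 6 ('pick 2'): [11, 11, 11, 11]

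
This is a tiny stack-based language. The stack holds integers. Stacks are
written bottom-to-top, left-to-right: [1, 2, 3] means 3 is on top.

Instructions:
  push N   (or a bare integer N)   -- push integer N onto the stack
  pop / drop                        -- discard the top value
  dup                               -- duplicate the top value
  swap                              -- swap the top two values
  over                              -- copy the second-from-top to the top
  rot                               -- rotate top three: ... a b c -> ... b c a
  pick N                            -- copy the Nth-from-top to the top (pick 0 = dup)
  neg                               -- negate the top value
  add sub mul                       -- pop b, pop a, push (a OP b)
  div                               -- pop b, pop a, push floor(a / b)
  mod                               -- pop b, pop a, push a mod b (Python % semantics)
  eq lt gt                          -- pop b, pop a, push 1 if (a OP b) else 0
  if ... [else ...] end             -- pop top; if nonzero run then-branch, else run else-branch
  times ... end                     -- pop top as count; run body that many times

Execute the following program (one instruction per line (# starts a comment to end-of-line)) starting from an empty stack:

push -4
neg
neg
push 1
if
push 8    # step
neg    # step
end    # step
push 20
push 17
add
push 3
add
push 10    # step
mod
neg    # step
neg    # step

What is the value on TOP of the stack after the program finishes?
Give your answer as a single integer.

Answer: 0

Derivation:
After 'push -4': [-4]
After 'neg': [4]
After 'neg': [-4]
After 'push 1': [-4, 1]
After 'if': [-4]
After 'push 8': [-4, 8]
After 'neg': [-4, -8]
After 'push 20': [-4, -8, 20]
After 'push 17': [-4, -8, 20, 17]
After 'add': [-4, -8, 37]
After 'push 3': [-4, -8, 37, 3]
After 'add': [-4, -8, 40]
After 'push 10': [-4, -8, 40, 10]
After 'mod': [-4, -8, 0]
After 'neg': [-4, -8, 0]
After 'neg': [-4, -8, 0]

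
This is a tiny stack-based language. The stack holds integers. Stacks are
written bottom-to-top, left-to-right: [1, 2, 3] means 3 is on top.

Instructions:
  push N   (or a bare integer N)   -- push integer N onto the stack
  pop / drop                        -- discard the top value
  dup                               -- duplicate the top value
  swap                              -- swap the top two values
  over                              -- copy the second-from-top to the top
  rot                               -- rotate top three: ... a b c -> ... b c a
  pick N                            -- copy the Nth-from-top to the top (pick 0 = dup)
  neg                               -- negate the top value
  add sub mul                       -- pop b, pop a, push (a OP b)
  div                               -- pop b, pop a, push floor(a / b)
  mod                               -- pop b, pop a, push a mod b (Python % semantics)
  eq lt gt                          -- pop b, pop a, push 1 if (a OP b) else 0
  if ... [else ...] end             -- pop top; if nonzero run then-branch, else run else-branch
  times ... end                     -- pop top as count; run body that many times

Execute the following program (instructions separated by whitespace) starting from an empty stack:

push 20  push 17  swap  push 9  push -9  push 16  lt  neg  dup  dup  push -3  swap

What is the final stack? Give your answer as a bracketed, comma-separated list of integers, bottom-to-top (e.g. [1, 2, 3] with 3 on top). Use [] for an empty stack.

Answer: [17, 20, 9, -1, -1, -3, -1]

Derivation:
After 'push 20': [20]
After 'push 17': [20, 17]
After 'swap': [17, 20]
After 'push 9': [17, 20, 9]
After 'push -9': [17, 20, 9, -9]
After 'push 16': [17, 20, 9, -9, 16]
After 'lt': [17, 20, 9, 1]
After 'neg': [17, 20, 9, -1]
After 'dup': [17, 20, 9, -1, -1]
After 'dup': [17, 20, 9, -1, -1, -1]
After 'push -3': [17, 20, 9, -1, -1, -1, -3]
After 'swap': [17, 20, 9, -1, -1, -3, -1]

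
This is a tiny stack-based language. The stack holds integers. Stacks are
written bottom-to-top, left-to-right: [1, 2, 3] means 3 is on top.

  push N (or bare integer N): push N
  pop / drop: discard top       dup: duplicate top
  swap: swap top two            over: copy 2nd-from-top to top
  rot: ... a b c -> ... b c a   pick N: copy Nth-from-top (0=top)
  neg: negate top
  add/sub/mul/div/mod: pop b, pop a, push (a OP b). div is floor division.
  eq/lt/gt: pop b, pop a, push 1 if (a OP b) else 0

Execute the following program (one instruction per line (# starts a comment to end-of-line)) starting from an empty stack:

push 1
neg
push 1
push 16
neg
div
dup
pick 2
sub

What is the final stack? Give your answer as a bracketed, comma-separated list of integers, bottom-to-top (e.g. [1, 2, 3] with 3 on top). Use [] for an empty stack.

After 'push 1': [1]
After 'neg': [-1]
After 'push 1': [-1, 1]
After 'push 16': [-1, 1, 16]
After 'neg': [-1, 1, -16]
After 'div': [-1, -1]
After 'dup': [-1, -1, -1]
After 'pick 2': [-1, -1, -1, -1]
After 'sub': [-1, -1, 0]

Answer: [-1, -1, 0]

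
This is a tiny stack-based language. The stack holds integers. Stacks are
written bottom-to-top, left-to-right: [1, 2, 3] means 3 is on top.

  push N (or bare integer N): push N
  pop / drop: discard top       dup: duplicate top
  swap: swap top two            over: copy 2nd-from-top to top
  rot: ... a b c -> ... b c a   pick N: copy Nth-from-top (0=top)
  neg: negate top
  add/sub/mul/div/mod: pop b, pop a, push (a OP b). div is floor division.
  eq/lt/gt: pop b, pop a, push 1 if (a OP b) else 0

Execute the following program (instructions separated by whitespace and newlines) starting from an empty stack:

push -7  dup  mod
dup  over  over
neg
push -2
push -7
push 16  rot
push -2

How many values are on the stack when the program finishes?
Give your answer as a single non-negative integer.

Answer: 8

Derivation:
After 'push -7': stack = [-7] (depth 1)
After 'dup': stack = [-7, -7] (depth 2)
After 'mod': stack = [0] (depth 1)
After 'dup': stack = [0, 0] (depth 2)
After 'over': stack = [0, 0, 0] (depth 3)
After 'over': stack = [0, 0, 0, 0] (depth 4)
After 'neg': stack = [0, 0, 0, 0] (depth 4)
After 'push -2': stack = [0, 0, 0, 0, -2] (depth 5)
After 'push -7': stack = [0, 0, 0, 0, -2, -7] (depth 6)
After 'push 16': stack = [0, 0, 0, 0, -2, -7, 16] (depth 7)
After 'rot': stack = [0, 0, 0, 0, -7, 16, -2] (depth 7)
After 'push -2': stack = [0, 0, 0, 0, -7, 16, -2, -2] (depth 8)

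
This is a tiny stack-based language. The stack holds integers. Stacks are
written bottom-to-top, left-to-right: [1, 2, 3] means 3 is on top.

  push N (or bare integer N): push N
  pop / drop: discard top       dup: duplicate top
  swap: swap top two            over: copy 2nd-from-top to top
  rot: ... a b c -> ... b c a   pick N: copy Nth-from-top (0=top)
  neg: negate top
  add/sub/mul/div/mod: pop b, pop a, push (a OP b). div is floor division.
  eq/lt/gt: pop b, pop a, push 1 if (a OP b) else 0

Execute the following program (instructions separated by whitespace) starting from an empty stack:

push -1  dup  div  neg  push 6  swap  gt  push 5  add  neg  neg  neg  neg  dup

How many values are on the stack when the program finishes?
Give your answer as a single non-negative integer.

Answer: 2

Derivation:
After 'push -1': stack = [-1] (depth 1)
After 'dup': stack = [-1, -1] (depth 2)
After 'div': stack = [1] (depth 1)
After 'neg': stack = [-1] (depth 1)
After 'push 6': stack = [-1, 6] (depth 2)
After 'swap': stack = [6, -1] (depth 2)
After 'gt': stack = [1] (depth 1)
After 'push 5': stack = [1, 5] (depth 2)
After 'add': stack = [6] (depth 1)
After 'neg': stack = [-6] (depth 1)
After 'neg': stack = [6] (depth 1)
After 'neg': stack = [-6] (depth 1)
After 'neg': stack = [6] (depth 1)
After 'dup': stack = [6, 6] (depth 2)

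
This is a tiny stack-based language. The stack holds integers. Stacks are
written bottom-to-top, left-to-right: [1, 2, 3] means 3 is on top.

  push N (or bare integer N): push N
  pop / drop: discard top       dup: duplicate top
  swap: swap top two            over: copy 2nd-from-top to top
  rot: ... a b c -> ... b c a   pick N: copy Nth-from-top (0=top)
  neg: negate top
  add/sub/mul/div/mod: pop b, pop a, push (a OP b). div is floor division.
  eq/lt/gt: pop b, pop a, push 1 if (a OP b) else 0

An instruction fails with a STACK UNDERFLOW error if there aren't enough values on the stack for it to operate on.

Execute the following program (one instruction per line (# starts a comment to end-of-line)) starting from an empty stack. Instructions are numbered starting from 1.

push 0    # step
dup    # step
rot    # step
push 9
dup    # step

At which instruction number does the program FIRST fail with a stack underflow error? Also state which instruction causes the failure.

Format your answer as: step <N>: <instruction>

Answer: step 3: rot

Derivation:
Step 1 ('push 0'): stack = [0], depth = 1
Step 2 ('dup'): stack = [0, 0], depth = 2
Step 3 ('rot'): needs 3 value(s) but depth is 2 — STACK UNDERFLOW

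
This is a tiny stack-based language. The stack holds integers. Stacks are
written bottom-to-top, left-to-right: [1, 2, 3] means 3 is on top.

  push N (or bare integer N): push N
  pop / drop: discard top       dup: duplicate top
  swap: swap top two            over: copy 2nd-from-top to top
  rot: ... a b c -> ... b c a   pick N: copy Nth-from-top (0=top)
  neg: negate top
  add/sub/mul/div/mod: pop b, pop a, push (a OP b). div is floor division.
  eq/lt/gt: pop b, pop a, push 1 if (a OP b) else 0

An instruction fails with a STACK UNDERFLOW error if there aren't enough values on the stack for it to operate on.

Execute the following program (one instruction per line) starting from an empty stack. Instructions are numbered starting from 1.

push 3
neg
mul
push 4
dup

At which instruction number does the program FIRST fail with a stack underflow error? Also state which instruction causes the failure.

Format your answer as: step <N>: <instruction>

Step 1 ('push 3'): stack = [3], depth = 1
Step 2 ('neg'): stack = [-3], depth = 1
Step 3 ('mul'): needs 2 value(s) but depth is 1 — STACK UNDERFLOW

Answer: step 3: mul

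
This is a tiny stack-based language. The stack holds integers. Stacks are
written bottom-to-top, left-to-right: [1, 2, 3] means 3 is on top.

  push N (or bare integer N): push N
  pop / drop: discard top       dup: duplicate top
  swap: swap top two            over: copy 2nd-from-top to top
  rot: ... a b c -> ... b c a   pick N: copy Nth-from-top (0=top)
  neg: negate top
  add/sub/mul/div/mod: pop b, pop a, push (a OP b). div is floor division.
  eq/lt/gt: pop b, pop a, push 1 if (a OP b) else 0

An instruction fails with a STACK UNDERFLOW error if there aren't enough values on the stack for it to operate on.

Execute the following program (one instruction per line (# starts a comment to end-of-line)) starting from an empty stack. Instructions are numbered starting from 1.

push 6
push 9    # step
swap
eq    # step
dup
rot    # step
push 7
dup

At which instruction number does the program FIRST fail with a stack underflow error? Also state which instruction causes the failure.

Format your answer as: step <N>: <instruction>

Answer: step 6: rot

Derivation:
Step 1 ('push 6'): stack = [6], depth = 1
Step 2 ('push 9'): stack = [6, 9], depth = 2
Step 3 ('swap'): stack = [9, 6], depth = 2
Step 4 ('eq'): stack = [0], depth = 1
Step 5 ('dup'): stack = [0, 0], depth = 2
Step 6 ('rot'): needs 3 value(s) but depth is 2 — STACK UNDERFLOW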